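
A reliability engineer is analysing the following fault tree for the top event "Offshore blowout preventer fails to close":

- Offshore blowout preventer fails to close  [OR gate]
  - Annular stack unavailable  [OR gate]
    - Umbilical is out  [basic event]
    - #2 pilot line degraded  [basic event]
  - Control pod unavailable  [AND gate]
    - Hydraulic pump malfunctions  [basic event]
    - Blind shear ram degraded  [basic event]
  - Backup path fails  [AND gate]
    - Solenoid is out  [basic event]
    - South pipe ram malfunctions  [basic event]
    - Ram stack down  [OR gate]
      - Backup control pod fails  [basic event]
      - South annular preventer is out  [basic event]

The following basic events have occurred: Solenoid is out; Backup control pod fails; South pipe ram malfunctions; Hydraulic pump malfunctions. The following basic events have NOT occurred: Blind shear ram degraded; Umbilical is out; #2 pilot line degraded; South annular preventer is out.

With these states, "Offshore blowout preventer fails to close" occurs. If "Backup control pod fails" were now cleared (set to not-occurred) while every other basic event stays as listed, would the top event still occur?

No

Counterfactual: set "Backup control pod fails" to not occurred.
Annular stack unavailable [OR]: Umbilical is out=not, #2 pilot line degraded=not → no input occurs → does not occur.
Control pod unavailable [AND]: Hydraulic pump malfunctions=occurs, Blind shear ram degraded=not → not all inputs occur → does not occur.
Ram stack down [OR]: Backup control pod fails=not, South annular preventer is out=not → no input occurs → does not occur.
Backup path fails [AND]: Solenoid is out=occurs, South pipe ram malfunctions=occurs, Ram stack down=not → not all inputs occur → does not occur.
Offshore blowout preventer fails to close [OR]: Annular stack unavailable=not, Control pod unavailable=not, Backup path fails=not → no input occurs → does not occur.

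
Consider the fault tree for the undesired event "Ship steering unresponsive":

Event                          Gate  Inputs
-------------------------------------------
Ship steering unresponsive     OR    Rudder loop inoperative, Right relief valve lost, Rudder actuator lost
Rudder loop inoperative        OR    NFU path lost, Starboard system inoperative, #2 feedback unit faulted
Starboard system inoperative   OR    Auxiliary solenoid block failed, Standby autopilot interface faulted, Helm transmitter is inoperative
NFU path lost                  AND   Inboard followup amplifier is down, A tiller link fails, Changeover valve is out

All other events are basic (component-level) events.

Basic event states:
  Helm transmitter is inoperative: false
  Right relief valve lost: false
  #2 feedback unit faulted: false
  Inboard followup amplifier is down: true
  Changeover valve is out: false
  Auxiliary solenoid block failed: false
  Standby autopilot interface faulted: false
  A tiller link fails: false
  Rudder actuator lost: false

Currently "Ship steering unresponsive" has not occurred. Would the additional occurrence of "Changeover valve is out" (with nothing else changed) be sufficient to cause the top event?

Counterfactual: set "Changeover valve is out" to occurred.
NFU path lost [AND]: Inboard followup amplifier is down=occurs, A tiller link fails=not, Changeover valve is out=occurs → not all inputs occur → does not occur.
Starboard system inoperative [OR]: Auxiliary solenoid block failed=not, Standby autopilot interface faulted=not, Helm transmitter is inoperative=not → no input occurs → does not occur.
Rudder loop inoperative [OR]: NFU path lost=not, Starboard system inoperative=not, #2 feedback unit faulted=not → no input occurs → does not occur.
Ship steering unresponsive [OR]: Rudder loop inoperative=not, Right relief valve lost=not, Rudder actuator lost=not → no input occurs → does not occur.

No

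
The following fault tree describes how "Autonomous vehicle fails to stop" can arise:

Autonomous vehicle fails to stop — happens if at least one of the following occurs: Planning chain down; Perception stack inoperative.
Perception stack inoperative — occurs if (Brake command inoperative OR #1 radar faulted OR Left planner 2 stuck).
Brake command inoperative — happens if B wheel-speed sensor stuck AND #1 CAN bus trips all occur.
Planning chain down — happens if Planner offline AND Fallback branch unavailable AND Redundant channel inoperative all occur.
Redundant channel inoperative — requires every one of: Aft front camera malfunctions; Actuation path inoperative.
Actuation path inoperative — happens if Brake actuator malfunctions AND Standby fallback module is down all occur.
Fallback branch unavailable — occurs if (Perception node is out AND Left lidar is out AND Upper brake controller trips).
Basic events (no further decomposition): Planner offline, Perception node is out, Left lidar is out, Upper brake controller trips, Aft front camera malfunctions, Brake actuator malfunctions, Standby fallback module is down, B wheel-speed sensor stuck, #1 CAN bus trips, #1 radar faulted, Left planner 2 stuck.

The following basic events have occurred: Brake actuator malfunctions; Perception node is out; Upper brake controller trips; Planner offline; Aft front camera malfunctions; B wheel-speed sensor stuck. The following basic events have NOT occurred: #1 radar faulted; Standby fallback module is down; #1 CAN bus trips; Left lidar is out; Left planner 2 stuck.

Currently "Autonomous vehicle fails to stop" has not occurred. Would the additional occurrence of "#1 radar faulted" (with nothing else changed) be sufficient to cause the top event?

Yes

Counterfactual: set "#1 radar faulted" to occurred.
Fallback branch unavailable [AND]: Perception node is out=occurs, Left lidar is out=not, Upper brake controller trips=occurs → not all inputs occur → does not occur.
Actuation path inoperative [AND]: Brake actuator malfunctions=occurs, Standby fallback module is down=not → not all inputs occur → does not occur.
Redundant channel inoperative [AND]: Aft front camera malfunctions=occurs, Actuation path inoperative=not → not all inputs occur → does not occur.
Planning chain down [AND]: Planner offline=occurs, Fallback branch unavailable=not, Redundant channel inoperative=not → not all inputs occur → does not occur.
Brake command inoperative [AND]: B wheel-speed sensor stuck=occurs, #1 CAN bus trips=not → not all inputs occur → does not occur.
Perception stack inoperative [OR]: Brake command inoperative=not, #1 radar faulted=occurs, Left planner 2 stuck=not → at least one input occurs → occurs.
Autonomous vehicle fails to stop [OR]: Planning chain down=not, Perception stack inoperative=occurs → at least one input occurs → occurs.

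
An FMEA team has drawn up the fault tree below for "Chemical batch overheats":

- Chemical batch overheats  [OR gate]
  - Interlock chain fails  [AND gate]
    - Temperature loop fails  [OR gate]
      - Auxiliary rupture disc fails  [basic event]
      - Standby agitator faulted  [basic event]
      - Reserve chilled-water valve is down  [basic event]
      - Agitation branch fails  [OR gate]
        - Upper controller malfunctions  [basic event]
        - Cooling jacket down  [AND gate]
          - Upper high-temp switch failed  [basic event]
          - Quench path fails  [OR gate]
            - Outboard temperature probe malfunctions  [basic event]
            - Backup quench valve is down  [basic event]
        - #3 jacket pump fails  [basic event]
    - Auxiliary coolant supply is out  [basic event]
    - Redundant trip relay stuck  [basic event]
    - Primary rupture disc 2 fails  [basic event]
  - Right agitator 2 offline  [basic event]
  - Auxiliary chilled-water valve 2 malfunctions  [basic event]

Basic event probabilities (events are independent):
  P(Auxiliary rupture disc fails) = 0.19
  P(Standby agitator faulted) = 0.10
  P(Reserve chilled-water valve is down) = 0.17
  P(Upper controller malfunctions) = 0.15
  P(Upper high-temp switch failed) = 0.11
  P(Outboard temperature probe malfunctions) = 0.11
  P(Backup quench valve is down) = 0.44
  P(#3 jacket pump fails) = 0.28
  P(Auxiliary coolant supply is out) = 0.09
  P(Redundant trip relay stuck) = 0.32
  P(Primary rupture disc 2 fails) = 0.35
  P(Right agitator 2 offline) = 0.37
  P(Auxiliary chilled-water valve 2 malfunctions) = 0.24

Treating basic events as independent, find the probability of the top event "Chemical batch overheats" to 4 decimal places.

P(Quench path fails) [OR] = 1 − (1−0.11) × (1−0.44) = 0.501600
P(Cooling jacket down) [AND] = 0.11 × 0.501600 = 0.055176
P(Agitation branch fails) [OR] = 1 − (1−0.15) × (1−0.055176) × (1−0.28) = 0.421768
P(Temperature loop fails) [OR] = 1 − (1−0.19) × (1−0.10) × (1−0.17) × (1−0.421768) = 0.650129
P(Interlock chain fails) [AND] = 0.650129 × 0.09 × 0.32 × 0.35 = 0.006553
P(Chemical batch overheats) [OR] = 1 − (1−0.006553) × (1−0.37) × (1−0.24) = 0.524338
Rounded to 4 decimal places: P(Chemical batch overheats) ≈ 0.5243.

0.5243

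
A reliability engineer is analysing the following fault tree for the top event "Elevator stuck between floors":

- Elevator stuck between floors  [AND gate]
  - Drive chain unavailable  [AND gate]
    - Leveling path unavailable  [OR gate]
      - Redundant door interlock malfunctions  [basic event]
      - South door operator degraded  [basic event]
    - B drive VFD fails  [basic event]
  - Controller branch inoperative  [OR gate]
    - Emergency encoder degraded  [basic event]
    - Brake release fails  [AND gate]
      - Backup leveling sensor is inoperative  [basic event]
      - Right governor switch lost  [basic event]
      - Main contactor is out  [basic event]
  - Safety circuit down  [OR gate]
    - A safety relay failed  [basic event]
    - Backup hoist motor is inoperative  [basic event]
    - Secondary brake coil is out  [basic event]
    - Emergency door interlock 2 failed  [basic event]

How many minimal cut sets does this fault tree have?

Leveling path unavailable [OR]: union of children's cut sets → 2 cut set(s).
Drive chain unavailable [AND]: one cut set from each child combined → 2 × 1 = 2 cut set(s).
Brake release fails [AND]: one cut set from each child combined → 1 × 1 × 1 = 1 cut set(s).
Controller branch inoperative [OR]: union of children's cut sets → 2 cut set(s).
Safety circuit down [OR]: union of children's cut sets → 4 cut set(s).
Elevator stuck between floors [AND]: one cut set from each child combined → 2 × 2 × 4 = 16 cut set(s).

16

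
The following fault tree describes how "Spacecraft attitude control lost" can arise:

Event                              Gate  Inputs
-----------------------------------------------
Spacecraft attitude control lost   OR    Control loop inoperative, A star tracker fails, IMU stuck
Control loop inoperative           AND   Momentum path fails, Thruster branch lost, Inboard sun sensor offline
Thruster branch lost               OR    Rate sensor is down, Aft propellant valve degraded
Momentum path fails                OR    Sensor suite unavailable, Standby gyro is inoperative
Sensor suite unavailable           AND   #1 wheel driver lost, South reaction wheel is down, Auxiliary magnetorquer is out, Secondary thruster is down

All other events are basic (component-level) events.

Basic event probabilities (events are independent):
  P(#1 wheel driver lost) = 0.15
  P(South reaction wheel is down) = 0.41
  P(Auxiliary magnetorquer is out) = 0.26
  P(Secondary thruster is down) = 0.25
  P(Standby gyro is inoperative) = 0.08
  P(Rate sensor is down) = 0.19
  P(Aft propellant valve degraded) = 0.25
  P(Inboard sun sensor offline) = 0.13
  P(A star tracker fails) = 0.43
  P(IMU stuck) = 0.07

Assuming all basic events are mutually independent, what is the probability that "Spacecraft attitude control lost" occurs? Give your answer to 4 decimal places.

0.4722

P(Sensor suite unavailable) [AND] = 0.15 × 0.41 × 0.26 × 0.25 = 0.003998
P(Momentum path fails) [OR] = 1 − (1−0.003998) × (1−0.08) = 0.083678
P(Thruster branch lost) [OR] = 1 − (1−0.19) × (1−0.25) = 0.392500
P(Control loop inoperative) [AND] = 0.083678 × 0.392500 × 0.13 = 0.004270
P(Spacecraft attitude control lost) [OR] = 1 − (1−0.004270) × (1−0.43) × (1−0.07) = 0.472164
Rounded to 4 decimal places: P(Spacecraft attitude control lost) ≈ 0.4722.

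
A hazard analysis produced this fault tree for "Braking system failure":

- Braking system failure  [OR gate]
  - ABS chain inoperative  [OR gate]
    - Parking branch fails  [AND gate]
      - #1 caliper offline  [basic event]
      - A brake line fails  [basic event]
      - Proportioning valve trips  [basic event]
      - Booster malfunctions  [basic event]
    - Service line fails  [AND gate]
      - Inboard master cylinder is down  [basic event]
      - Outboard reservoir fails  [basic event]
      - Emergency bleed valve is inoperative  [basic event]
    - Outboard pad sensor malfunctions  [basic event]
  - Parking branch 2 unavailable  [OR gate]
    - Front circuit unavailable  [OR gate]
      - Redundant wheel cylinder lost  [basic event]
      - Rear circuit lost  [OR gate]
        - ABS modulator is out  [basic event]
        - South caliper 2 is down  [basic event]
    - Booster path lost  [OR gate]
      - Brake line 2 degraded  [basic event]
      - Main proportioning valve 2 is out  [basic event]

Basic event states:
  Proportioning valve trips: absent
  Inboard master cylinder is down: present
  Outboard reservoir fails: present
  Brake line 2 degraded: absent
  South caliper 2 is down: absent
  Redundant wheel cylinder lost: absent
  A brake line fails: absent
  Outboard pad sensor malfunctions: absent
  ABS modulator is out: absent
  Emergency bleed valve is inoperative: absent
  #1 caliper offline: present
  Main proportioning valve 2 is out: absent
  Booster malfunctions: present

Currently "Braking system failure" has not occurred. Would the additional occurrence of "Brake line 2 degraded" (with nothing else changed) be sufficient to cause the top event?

Yes

Counterfactual: set "Brake line 2 degraded" to occurred.
Parking branch fails [AND]: #1 caliper offline=occurs, A brake line fails=not, Proportioning valve trips=not, Booster malfunctions=occurs → not all inputs occur → does not occur.
Service line fails [AND]: Inboard master cylinder is down=occurs, Outboard reservoir fails=occurs, Emergency bleed valve is inoperative=not → not all inputs occur → does not occur.
ABS chain inoperative [OR]: Parking branch fails=not, Service line fails=not, Outboard pad sensor malfunctions=not → no input occurs → does not occur.
Rear circuit lost [OR]: ABS modulator is out=not, South caliper 2 is down=not → no input occurs → does not occur.
Front circuit unavailable [OR]: Redundant wheel cylinder lost=not, Rear circuit lost=not → no input occurs → does not occur.
Booster path lost [OR]: Brake line 2 degraded=occurs, Main proportioning valve 2 is out=not → at least one input occurs → occurs.
Parking branch 2 unavailable [OR]: Front circuit unavailable=not, Booster path lost=occurs → at least one input occurs → occurs.
Braking system failure [OR]: ABS chain inoperative=not, Parking branch 2 unavailable=occurs → at least one input occurs → occurs.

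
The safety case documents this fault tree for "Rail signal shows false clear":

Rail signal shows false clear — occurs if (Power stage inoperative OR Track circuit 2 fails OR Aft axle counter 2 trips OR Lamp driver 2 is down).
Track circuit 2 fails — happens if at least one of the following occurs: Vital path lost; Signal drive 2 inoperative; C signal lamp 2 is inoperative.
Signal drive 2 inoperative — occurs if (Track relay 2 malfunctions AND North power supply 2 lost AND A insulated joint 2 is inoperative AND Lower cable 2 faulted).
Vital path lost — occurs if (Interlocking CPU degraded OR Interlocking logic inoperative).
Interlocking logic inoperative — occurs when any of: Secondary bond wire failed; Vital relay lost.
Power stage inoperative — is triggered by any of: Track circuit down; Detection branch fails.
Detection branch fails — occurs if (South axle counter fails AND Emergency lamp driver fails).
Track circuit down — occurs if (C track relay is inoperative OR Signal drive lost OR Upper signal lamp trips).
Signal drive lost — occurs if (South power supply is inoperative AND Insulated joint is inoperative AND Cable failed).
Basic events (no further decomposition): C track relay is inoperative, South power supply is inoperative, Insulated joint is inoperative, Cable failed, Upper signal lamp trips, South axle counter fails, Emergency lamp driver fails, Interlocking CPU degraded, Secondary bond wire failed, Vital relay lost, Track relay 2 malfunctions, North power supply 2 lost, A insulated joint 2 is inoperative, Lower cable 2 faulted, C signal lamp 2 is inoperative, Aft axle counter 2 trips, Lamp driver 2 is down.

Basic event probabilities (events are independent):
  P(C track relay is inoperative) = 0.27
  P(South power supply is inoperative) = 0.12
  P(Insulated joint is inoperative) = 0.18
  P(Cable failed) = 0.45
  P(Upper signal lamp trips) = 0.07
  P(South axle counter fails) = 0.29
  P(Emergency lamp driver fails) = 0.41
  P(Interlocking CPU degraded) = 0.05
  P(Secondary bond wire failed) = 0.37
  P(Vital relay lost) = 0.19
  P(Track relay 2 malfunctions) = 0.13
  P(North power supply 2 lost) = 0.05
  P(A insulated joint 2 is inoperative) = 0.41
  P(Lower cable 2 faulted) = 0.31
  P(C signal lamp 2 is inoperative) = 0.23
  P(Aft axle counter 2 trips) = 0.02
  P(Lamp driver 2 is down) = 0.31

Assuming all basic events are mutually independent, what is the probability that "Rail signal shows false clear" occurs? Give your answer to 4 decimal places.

P(Signal drive lost) [AND] = 0.12 × 0.18 × 0.45 = 0.009720
P(Track circuit down) [OR] = 1 − (1−0.27) × (1−0.009720) × (1−0.07) = 0.327699
P(Detection branch fails) [AND] = 0.29 × 0.41 = 0.118900
P(Power stage inoperative) [OR] = 1 − (1−0.327699) × (1−0.118900) = 0.407636
P(Interlocking logic inoperative) [OR] = 1 − (1−0.37) × (1−0.19) = 0.489700
P(Vital path lost) [OR] = 1 − (1−0.05) × (1−0.489700) = 0.515215
P(Signal drive 2 inoperative) [AND] = 0.13 × 0.05 × 0.41 × 0.31 = 0.000826
P(Track circuit 2 fails) [OR] = 1 − (1−0.515215) × (1−0.000826) × (1−0.23) = 0.627024
P(Rail signal shows false clear) [OR] = 1 − (1−0.407636) × (1−0.627024) × (1−0.02) × (1−0.31) = 0.850602
Rounded to 4 decimal places: P(Rail signal shows false clear) ≈ 0.8506.

0.8506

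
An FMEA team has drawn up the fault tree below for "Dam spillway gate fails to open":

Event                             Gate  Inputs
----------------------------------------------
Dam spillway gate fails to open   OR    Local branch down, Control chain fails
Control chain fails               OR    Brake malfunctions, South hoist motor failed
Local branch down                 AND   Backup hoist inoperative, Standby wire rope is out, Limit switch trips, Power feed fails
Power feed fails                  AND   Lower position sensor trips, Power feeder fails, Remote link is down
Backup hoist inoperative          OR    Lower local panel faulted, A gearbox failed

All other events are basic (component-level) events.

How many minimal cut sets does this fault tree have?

4

Backup hoist inoperative [OR]: union of children's cut sets → 2 cut set(s).
Power feed fails [AND]: one cut set from each child combined → 1 × 1 × 1 = 1 cut set(s).
Local branch down [AND]: one cut set from each child combined → 2 × 1 × 1 × 1 = 2 cut set(s).
Control chain fails [OR]: union of children's cut sets → 2 cut set(s).
Dam spillway gate fails to open [OR]: union of children's cut sets → 4 cut set(s).
Minimal cut sets: {Limit switch trips, Lower local panel faulted, Lower position sensor trips, Power feeder fails, Remote link is down, Standby wire rope is out}; {A gearbox failed, Limit switch trips, Lower position sensor trips, Power feeder fails, Remote link is down, Standby wire rope is out}; {Brake malfunctions}; {South hoist motor failed}.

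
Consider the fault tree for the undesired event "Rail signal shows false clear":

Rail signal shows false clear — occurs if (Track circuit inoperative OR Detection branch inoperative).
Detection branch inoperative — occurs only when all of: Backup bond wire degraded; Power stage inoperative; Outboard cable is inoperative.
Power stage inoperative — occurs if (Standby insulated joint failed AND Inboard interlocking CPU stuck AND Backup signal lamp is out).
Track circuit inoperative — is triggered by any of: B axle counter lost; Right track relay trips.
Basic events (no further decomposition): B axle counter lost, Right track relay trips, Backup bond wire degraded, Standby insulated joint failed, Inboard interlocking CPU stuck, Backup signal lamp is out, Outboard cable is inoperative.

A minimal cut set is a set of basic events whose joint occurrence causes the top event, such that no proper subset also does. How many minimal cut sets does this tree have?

3

Track circuit inoperative [OR]: union of children's cut sets → 2 cut set(s).
Power stage inoperative [AND]: one cut set from each child combined → 1 × 1 × 1 = 1 cut set(s).
Detection branch inoperative [AND]: one cut set from each child combined → 1 × 1 × 1 = 1 cut set(s).
Rail signal shows false clear [OR]: union of children's cut sets → 3 cut set(s).
Minimal cut sets: {B axle counter lost}; {Right track relay trips}; {Backup bond wire degraded, Backup signal lamp is out, Inboard interlocking CPU stuck, Outboard cable is inoperative, Standby insulated joint failed}.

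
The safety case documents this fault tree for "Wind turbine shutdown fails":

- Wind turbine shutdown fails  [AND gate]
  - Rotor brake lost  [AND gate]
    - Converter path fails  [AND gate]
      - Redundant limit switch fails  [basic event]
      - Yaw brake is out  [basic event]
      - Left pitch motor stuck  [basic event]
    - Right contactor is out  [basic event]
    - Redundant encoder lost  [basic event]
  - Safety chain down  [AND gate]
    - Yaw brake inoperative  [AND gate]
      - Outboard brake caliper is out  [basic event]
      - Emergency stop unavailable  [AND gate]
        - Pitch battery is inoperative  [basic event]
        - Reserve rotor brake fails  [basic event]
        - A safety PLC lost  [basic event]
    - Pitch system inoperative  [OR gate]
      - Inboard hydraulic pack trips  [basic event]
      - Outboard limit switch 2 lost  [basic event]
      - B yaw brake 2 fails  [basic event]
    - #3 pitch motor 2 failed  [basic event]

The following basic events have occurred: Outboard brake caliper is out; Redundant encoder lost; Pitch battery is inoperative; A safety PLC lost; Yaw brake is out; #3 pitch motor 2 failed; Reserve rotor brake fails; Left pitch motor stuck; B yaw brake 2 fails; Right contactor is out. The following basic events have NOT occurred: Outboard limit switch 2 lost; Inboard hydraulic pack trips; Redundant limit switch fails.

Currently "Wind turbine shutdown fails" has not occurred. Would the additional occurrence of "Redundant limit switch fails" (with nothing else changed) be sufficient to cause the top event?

Yes

Counterfactual: set "Redundant limit switch fails" to occurred.
Converter path fails [AND]: Redundant limit switch fails=occurs, Yaw brake is out=occurs, Left pitch motor stuck=occurs → all inputs occur → occurs.
Rotor brake lost [AND]: Converter path fails=occurs, Right contactor is out=occurs, Redundant encoder lost=occurs → all inputs occur → occurs.
Emergency stop unavailable [AND]: Pitch battery is inoperative=occurs, Reserve rotor brake fails=occurs, A safety PLC lost=occurs → all inputs occur → occurs.
Yaw brake inoperative [AND]: Outboard brake caliper is out=occurs, Emergency stop unavailable=occurs → all inputs occur → occurs.
Pitch system inoperative [OR]: Inboard hydraulic pack trips=not, Outboard limit switch 2 lost=not, B yaw brake 2 fails=occurs → at least one input occurs → occurs.
Safety chain down [AND]: Yaw brake inoperative=occurs, Pitch system inoperative=occurs, #3 pitch motor 2 failed=occurs → all inputs occur → occurs.
Wind turbine shutdown fails [AND]: Rotor brake lost=occurs, Safety chain down=occurs → all inputs occur → occurs.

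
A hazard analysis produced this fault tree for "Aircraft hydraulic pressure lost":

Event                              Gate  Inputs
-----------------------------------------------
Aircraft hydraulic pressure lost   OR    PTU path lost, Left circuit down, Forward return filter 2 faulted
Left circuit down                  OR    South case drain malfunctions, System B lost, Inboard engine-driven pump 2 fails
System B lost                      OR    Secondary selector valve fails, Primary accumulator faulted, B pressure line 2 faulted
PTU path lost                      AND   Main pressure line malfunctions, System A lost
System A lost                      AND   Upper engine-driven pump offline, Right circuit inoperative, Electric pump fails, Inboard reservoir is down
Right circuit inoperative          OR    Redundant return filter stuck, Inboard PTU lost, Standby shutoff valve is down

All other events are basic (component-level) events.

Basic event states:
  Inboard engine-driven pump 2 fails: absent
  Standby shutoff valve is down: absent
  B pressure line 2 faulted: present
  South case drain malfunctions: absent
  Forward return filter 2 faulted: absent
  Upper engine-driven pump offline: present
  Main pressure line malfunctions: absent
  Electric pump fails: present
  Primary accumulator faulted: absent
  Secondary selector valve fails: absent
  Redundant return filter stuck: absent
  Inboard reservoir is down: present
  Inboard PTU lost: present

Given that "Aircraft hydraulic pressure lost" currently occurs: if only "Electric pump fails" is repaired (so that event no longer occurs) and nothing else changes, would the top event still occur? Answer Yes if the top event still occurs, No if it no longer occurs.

Yes

Counterfactual: set "Electric pump fails" to not occurred.
Right circuit inoperative [OR]: Redundant return filter stuck=not, Inboard PTU lost=occurs, Standby shutoff valve is down=not → at least one input occurs → occurs.
System A lost [AND]: Upper engine-driven pump offline=occurs, Right circuit inoperative=occurs, Electric pump fails=not, Inboard reservoir is down=occurs → not all inputs occur → does not occur.
PTU path lost [AND]: Main pressure line malfunctions=not, System A lost=not → not all inputs occur → does not occur.
System B lost [OR]: Secondary selector valve fails=not, Primary accumulator faulted=not, B pressure line 2 faulted=occurs → at least one input occurs → occurs.
Left circuit down [OR]: South case drain malfunctions=not, System B lost=occurs, Inboard engine-driven pump 2 fails=not → at least one input occurs → occurs.
Aircraft hydraulic pressure lost [OR]: PTU path lost=not, Left circuit down=occurs, Forward return filter 2 faulted=not → at least one input occurs → occurs.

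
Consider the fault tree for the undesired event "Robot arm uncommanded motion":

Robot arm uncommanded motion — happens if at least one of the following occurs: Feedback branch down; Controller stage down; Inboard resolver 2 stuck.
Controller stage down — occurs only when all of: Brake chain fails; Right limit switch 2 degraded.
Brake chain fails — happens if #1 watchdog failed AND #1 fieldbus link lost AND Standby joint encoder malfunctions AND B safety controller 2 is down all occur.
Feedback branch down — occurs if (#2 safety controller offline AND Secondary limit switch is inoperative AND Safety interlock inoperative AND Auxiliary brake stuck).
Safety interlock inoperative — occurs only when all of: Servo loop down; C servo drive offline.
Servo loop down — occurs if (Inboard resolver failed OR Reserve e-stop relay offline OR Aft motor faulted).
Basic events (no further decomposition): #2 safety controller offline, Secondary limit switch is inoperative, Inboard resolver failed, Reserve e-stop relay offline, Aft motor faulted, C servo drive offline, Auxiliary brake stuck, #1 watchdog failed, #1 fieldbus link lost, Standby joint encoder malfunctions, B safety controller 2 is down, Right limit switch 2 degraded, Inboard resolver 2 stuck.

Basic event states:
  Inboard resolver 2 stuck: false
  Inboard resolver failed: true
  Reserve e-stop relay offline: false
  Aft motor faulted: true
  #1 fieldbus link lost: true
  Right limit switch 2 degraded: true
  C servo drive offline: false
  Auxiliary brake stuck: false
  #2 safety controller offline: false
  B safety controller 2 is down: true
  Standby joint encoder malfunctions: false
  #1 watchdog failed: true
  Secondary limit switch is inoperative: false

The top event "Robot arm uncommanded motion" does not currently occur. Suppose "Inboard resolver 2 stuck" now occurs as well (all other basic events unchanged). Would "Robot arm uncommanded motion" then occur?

Counterfactual: set "Inboard resolver 2 stuck" to occurred.
Servo loop down [OR]: Inboard resolver failed=occurs, Reserve e-stop relay offline=not, Aft motor faulted=occurs → at least one input occurs → occurs.
Safety interlock inoperative [AND]: Servo loop down=occurs, C servo drive offline=not → not all inputs occur → does not occur.
Feedback branch down [AND]: #2 safety controller offline=not, Secondary limit switch is inoperative=not, Safety interlock inoperative=not, Auxiliary brake stuck=not → not all inputs occur → does not occur.
Brake chain fails [AND]: #1 watchdog failed=occurs, #1 fieldbus link lost=occurs, Standby joint encoder malfunctions=not, B safety controller 2 is down=occurs → not all inputs occur → does not occur.
Controller stage down [AND]: Brake chain fails=not, Right limit switch 2 degraded=occurs → not all inputs occur → does not occur.
Robot arm uncommanded motion [OR]: Feedback branch down=not, Controller stage down=not, Inboard resolver 2 stuck=occurs → at least one input occurs → occurs.

Yes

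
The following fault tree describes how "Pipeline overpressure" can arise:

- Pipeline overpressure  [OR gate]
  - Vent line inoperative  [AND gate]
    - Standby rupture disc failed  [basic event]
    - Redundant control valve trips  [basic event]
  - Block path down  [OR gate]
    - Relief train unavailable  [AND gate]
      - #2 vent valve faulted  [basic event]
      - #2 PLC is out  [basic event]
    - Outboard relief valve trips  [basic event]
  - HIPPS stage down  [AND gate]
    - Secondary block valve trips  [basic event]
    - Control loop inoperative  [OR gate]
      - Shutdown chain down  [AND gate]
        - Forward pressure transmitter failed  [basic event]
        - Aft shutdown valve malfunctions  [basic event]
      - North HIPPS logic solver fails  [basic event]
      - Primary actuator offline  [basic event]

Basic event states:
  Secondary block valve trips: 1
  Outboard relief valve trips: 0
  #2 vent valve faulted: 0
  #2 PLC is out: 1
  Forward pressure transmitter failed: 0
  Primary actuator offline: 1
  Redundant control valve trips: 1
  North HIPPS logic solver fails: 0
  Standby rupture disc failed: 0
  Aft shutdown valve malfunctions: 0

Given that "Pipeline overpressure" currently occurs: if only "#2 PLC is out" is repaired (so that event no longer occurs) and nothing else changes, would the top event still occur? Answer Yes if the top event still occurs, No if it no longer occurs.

Yes

Counterfactual: set "#2 PLC is out" to not occurred.
Vent line inoperative [AND]: Standby rupture disc failed=not, Redundant control valve trips=occurs → not all inputs occur → does not occur.
Relief train unavailable [AND]: #2 vent valve faulted=not, #2 PLC is out=not → not all inputs occur → does not occur.
Block path down [OR]: Relief train unavailable=not, Outboard relief valve trips=not → no input occurs → does not occur.
Shutdown chain down [AND]: Forward pressure transmitter failed=not, Aft shutdown valve malfunctions=not → not all inputs occur → does not occur.
Control loop inoperative [OR]: Shutdown chain down=not, North HIPPS logic solver fails=not, Primary actuator offline=occurs → at least one input occurs → occurs.
HIPPS stage down [AND]: Secondary block valve trips=occurs, Control loop inoperative=occurs → all inputs occur → occurs.
Pipeline overpressure [OR]: Vent line inoperative=not, Block path down=not, HIPPS stage down=occurs → at least one input occurs → occurs.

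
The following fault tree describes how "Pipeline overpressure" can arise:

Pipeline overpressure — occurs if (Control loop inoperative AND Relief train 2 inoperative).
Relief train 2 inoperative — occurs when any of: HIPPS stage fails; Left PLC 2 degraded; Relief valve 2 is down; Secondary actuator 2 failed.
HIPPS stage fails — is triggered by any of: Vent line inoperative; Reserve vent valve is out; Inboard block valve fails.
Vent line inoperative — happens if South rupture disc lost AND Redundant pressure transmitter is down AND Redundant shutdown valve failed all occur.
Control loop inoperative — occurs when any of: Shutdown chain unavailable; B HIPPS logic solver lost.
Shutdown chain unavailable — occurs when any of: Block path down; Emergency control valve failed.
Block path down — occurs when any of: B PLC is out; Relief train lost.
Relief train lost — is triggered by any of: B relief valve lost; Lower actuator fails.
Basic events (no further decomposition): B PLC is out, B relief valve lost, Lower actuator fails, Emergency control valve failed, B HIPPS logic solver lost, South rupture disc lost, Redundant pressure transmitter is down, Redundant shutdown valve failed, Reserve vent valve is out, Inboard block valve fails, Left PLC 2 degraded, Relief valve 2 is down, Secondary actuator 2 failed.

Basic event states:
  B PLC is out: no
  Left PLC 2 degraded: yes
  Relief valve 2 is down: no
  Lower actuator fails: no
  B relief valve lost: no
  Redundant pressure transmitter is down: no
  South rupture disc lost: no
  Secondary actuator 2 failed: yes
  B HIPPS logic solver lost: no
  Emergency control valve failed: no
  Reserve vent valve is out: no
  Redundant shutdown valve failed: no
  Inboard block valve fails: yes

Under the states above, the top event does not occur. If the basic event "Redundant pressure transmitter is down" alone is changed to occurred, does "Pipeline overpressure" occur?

Counterfactual: set "Redundant pressure transmitter is down" to occurred.
Relief train lost [OR]: B relief valve lost=not, Lower actuator fails=not → no input occurs → does not occur.
Block path down [OR]: B PLC is out=not, Relief train lost=not → no input occurs → does not occur.
Shutdown chain unavailable [OR]: Block path down=not, Emergency control valve failed=not → no input occurs → does not occur.
Control loop inoperative [OR]: Shutdown chain unavailable=not, B HIPPS logic solver lost=not → no input occurs → does not occur.
Vent line inoperative [AND]: South rupture disc lost=not, Redundant pressure transmitter is down=occurs, Redundant shutdown valve failed=not → not all inputs occur → does not occur.
HIPPS stage fails [OR]: Vent line inoperative=not, Reserve vent valve is out=not, Inboard block valve fails=occurs → at least one input occurs → occurs.
Relief train 2 inoperative [OR]: HIPPS stage fails=occurs, Left PLC 2 degraded=occurs, Relief valve 2 is down=not, Secondary actuator 2 failed=occurs → at least one input occurs → occurs.
Pipeline overpressure [AND]: Control loop inoperative=not, Relief train 2 inoperative=occurs → not all inputs occur → does not occur.

No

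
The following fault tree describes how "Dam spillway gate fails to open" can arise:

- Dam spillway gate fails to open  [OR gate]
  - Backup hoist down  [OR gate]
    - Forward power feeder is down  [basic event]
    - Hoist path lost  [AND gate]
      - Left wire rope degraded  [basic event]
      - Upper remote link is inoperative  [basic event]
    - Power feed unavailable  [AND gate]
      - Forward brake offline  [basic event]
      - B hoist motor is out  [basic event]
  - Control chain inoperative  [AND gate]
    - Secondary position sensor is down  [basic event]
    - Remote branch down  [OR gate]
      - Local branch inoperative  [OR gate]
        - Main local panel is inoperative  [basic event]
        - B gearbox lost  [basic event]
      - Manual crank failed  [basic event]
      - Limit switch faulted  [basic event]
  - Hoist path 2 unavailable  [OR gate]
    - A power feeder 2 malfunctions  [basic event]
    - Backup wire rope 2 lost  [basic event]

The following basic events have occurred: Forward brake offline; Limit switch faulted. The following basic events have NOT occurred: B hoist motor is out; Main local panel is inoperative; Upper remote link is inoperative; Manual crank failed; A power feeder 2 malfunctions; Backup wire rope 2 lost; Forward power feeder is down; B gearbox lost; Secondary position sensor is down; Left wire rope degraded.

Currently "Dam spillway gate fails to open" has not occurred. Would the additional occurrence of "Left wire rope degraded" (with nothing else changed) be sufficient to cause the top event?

Counterfactual: set "Left wire rope degraded" to occurred.
Hoist path lost [AND]: Left wire rope degraded=occurs, Upper remote link is inoperative=not → not all inputs occur → does not occur.
Power feed unavailable [AND]: Forward brake offline=occurs, B hoist motor is out=not → not all inputs occur → does not occur.
Backup hoist down [OR]: Forward power feeder is down=not, Hoist path lost=not, Power feed unavailable=not → no input occurs → does not occur.
Local branch inoperative [OR]: Main local panel is inoperative=not, B gearbox lost=not → no input occurs → does not occur.
Remote branch down [OR]: Local branch inoperative=not, Manual crank failed=not, Limit switch faulted=occurs → at least one input occurs → occurs.
Control chain inoperative [AND]: Secondary position sensor is down=not, Remote branch down=occurs → not all inputs occur → does not occur.
Hoist path 2 unavailable [OR]: A power feeder 2 malfunctions=not, Backup wire rope 2 lost=not → no input occurs → does not occur.
Dam spillway gate fails to open [OR]: Backup hoist down=not, Control chain inoperative=not, Hoist path 2 unavailable=not → no input occurs → does not occur.

No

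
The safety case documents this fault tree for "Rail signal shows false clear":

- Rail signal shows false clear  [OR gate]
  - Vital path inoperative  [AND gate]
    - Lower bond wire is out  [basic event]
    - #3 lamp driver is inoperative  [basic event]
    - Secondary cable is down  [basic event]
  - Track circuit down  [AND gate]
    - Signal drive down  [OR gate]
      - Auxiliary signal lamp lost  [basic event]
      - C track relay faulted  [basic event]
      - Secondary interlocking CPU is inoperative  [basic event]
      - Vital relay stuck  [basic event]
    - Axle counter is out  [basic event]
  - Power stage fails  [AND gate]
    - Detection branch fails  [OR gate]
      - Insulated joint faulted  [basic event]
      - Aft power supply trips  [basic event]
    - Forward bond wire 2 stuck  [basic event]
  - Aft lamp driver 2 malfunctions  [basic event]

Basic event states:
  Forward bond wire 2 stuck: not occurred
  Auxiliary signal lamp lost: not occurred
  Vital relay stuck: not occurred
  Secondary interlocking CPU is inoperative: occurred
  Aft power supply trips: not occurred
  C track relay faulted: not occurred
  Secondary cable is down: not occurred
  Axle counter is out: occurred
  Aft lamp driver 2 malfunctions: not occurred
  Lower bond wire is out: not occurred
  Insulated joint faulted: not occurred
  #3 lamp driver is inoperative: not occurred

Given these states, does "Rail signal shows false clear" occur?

Yes

Vital path inoperative [AND]: Lower bond wire is out=not, #3 lamp driver is inoperative=not, Secondary cable is down=not → not all inputs occur → does not occur.
Signal drive down [OR]: Auxiliary signal lamp lost=not, C track relay faulted=not, Secondary interlocking CPU is inoperative=occurs, Vital relay stuck=not → at least one input occurs → occurs.
Track circuit down [AND]: Signal drive down=occurs, Axle counter is out=occurs → all inputs occur → occurs.
Detection branch fails [OR]: Insulated joint faulted=not, Aft power supply trips=not → no input occurs → does not occur.
Power stage fails [AND]: Detection branch fails=not, Forward bond wire 2 stuck=not → not all inputs occur → does not occur.
Rail signal shows false clear [OR]: Vital path inoperative=not, Track circuit down=occurs, Power stage fails=not, Aft lamp driver 2 malfunctions=not → at least one input occurs → occurs.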